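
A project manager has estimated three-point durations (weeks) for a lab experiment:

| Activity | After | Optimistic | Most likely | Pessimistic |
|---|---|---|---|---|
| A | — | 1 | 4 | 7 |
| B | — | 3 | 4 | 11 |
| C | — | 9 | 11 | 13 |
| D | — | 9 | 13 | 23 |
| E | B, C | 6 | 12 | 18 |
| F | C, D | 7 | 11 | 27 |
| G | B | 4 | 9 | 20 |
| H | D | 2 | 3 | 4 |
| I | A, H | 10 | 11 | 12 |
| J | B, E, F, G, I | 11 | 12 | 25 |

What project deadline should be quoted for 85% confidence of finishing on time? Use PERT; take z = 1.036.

te_A = (1 + 4·4 + 7)/6 = 24/6 = 4; σ²_A = ((7−1)/6)² = 1.000
te_B = (3 + 4·4 + 11)/6 = 30/6 = 5; σ²_B = ((11−3)/6)² = 1.778
te_C = (9 + 4·11 + 13)/6 = 66/6 = 11; σ²_C = ((13−9)/6)² = 0.444
te_D = (9 + 4·13 + 23)/6 = 84/6 = 14; σ²_D = ((23−9)/6)² = 5.444
te_E = (6 + 4·12 + 18)/6 = 72/6 = 12; σ²_E = ((18−6)/6)² = 4.000
te_F = (7 + 4·11 + 27)/6 = 78/6 = 13; σ²_F = ((27−7)/6)² = 11.111
te_G = (4 + 4·9 + 20)/6 = 60/6 = 10; σ²_G = ((20−4)/6)² = 7.111
te_H = (2 + 4·3 + 4)/6 = 18/6 = 3; σ²_H = ((4−2)/6)² = 0.111
te_I = (10 + 4·11 + 12)/6 = 66/6 = 11; σ²_I = ((12−10)/6)² = 0.111
te_J = (11 + 4·12 + 25)/6 = 84/6 = 14; σ²_J = ((25−11)/6)² = 5.444

Forward pass:
ES_A = 0; EF_A = 4
ES_B = 0; EF_B = 5
ES_C = 0; EF_C = 11
ES_D = 0; EF_D = 14
ES_E = max(EF_B=5, EF_C=11) = 11; EF_E = 11+12 = 23
ES_F = max(EF_C=11, EF_D=14) = 14; EF_F = 14+13 = 27
ES_G = 5; EF_G = 5+10 = 15
ES_H = 14; EF_H = 14+3 = 17
ES_I = max(EF_A=4, EF_H=17) = 17; EF_I = 17+11 = 28
ES_J = max(EF_B=5, EF_E=23, EF_F=27, EF_G=15, EF_I=28) = 28; EF_J = 28+14 = 42
Expected project duration μ = 42 weeks. Critical path: D → H → I → J.

Variance along critical path = 5.444 + 0.111 + 0.111 + 5.444 = 11.111; σ = 3.333 weeks.
D = μ + z·σ = 42 + 1.036·3.333 = 45.5 weeks

45.5 weeks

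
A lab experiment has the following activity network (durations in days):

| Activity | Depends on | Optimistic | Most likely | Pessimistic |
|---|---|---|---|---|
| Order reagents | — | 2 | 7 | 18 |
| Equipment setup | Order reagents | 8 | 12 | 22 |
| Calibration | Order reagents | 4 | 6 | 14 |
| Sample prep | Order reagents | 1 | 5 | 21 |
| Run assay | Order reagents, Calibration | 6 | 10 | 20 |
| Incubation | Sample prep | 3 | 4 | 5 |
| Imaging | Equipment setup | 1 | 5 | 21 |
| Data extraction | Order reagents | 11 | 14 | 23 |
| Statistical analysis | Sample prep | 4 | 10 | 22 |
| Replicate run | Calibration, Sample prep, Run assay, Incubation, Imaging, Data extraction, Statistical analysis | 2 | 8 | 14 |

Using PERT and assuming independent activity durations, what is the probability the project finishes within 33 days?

te_Order reagents = (2 + 4·7 + 18)/6 = 48/6 = 8; σ²_Order reagents = ((18−2)/6)² = 7.111
te_Equipment setup = (8 + 4·12 + 22)/6 = 78/6 = 13; σ²_Equipment setup = ((22−8)/6)² = 5.444
te_Calibration = (4 + 4·6 + 14)/6 = 42/6 = 7; σ²_Calibration = ((14−4)/6)² = 2.778
te_Sample prep = (1 + 4·5 + 21)/6 = 42/6 = 7; σ²_Sample prep = ((21−1)/6)² = 11.111
te_Run assay = (6 + 4·10 + 20)/6 = 66/6 = 11; σ²_Run assay = ((20−6)/6)² = 5.444
te_Incubation = (3 + 4·4 + 5)/6 = 24/6 = 4; σ²_Incubation = ((5−3)/6)² = 0.111
te_Imaging = (1 + 4·5 + 21)/6 = 42/6 = 7; σ²_Imaging = ((21−1)/6)² = 11.111
te_Data extraction = (11 + 4·14 + 23)/6 = 90/6 = 15; σ²_Data extraction = ((23−11)/6)² = 4.000
te_Statistical analysis = (4 + 4·10 + 22)/6 = 66/6 = 11; σ²_Statistical analysis = ((22−4)/6)² = 9.000
te_Replicate run = (2 + 4·8 + 14)/6 = 48/6 = 8; σ²_Replicate run = ((14−2)/6)² = 4.000

Forward pass:
ES_Order reagents = 0; EF_Order reagents = 8
ES_Equipment setup = 8; EF_Equipment setup = 8+13 = 21
ES_Calibration = 8; EF_Calibration = 8+7 = 15
ES_Sample prep = 8; EF_Sample prep = 8+7 = 15
ES_Run assay = max(EF_Order reagents=8, EF_Calibration=15) = 15; EF_Run assay = 15+11 = 26
ES_Incubation = 15; EF_Incubation = 15+4 = 19
ES_Imaging = 21; EF_Imaging = 21+7 = 28
ES_Data extraction = 8; EF_Data extraction = 8+15 = 23
ES_Statistical analysis = 15; EF_Statistical analysis = 15+11 = 26
ES_Replicate run = max(EF_Calibration=15, EF_Sample prep=15, EF_Run assay=26, EF_Incubation=19, EF_Imaging=28, EF_Data extraction=23, EF_Statistical analysis=26) = 28; EF_Replicate run = 28+8 = 36
Expected project duration μ = 36 days. Critical path: Order reagents → Equipment setup → Imaging → Replicate run.

Variance along critical path = 7.111 + 5.444 + 11.111 + 4.000 = 27.667; σ = √27.667 = 5.260 days.
Z = (33 − 36) / 5.260 = -0.570
P(T ≤ 33) = Φ(-0.570) ≈ 0.284

0.284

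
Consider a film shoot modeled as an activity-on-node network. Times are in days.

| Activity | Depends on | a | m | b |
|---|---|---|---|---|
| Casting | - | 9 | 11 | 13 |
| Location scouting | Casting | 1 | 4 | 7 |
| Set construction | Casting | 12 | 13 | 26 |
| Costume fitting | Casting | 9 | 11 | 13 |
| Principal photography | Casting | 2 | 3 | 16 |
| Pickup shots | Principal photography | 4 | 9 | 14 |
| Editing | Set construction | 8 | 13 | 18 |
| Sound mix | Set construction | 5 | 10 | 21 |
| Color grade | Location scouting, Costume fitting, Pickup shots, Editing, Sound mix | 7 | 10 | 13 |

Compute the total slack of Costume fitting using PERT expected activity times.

17 days

te_Casting = (9 + 4·11 + 13)/6 = 66/6 = 11
te_Location scouting = (1 + 4·4 + 7)/6 = 24/6 = 4
te_Set construction = (12 + 4·13 + 26)/6 = 90/6 = 15
te_Costume fitting = (9 + 4·11 + 13)/6 = 66/6 = 11
te_Principal photography = (2 + 4·3 + 16)/6 = 30/6 = 5
te_Pickup shots = (4 + 4·9 + 14)/6 = 54/6 = 9
te_Editing = (8 + 4·13 + 18)/6 = 78/6 = 13
te_Sound mix = (5 + 4·10 + 21)/6 = 66/6 = 11
te_Color grade = (7 + 4·10 + 13)/6 = 60/6 = 10

Forward pass:
ES_Casting = 0; EF_Casting = 11
ES_Location scouting = 11; EF_Location scouting = 11+4 = 15
ES_Set construction = 11; EF_Set construction = 11+15 = 26
ES_Costume fitting = 11; EF_Costume fitting = 11+11 = 22
ES_Principal photography = 11; EF_Principal photography = 11+5 = 16
ES_Pickup shots = 16; EF_Pickup shots = 16+9 = 25
ES_Editing = 26; EF_Editing = 26+13 = 39
ES_Sound mix = 26; EF_Sound mix = 26+11 = 37
ES_Color grade = max(EF_Location scouting=15, EF_Costume fitting=22, EF_Pickup shots=25, EF_Editing=39, EF_Sound mix=37) = 39; EF_Color grade = 39+10 = 49
Expected project duration μ = 49 days. Critical path: Casting → Set construction → Editing → Color grade.

Backward pass:
LF_Color grade = 49; LS_Color grade = 49−10 = 39
LF_Sound mix = LS_Color grade = 39; LS_Sound mix = 39−11 = 28
LF_Editing = LS_Color grade = 39; LS_Editing = 39−13 = 26
LF_Pickup shots = LS_Color grade = 39; LS_Pickup shots = 39−9 = 30
LF_Principal photography = LS_Pickup shots = 30; LS_Principal photography = 30−5 = 25
LF_Costume fitting = LS_Color grade = 39; LS_Costume fitting = 39−11 = 28
LF_Set construction = min(LS_Editing=26, LS_Sound mix=28) = 26; LS_Set construction = 26−15 = 11
LF_Location scouting = LS_Color grade = 39; LS_Location scouting = 39−4 = 35
LF_Casting = min(LS_Location scouting=35, LS_Set construction=11, LS_Costume fitting=28, LS_Principal photography=25) = 11; LS_Casting = 11−11 = 0
Slack_Costume fitting = LS_Costume fitting − ES_Costume fitting = 28 − 11 = 17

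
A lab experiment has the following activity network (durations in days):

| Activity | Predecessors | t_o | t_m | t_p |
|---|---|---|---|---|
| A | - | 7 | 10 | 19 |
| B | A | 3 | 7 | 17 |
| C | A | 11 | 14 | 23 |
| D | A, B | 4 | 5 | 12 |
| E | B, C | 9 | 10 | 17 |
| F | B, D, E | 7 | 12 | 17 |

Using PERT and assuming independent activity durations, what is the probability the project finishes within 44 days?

te_A = (7 + 4·10 + 19)/6 = 66/6 = 11; σ²_A = ((19−7)/6)² = 4.000
te_B = (3 + 4·7 + 17)/6 = 48/6 = 8; σ²_B = ((17−3)/6)² = 5.444
te_C = (11 + 4·14 + 23)/6 = 90/6 = 15; σ²_C = ((23−11)/6)² = 4.000
te_D = (4 + 4·5 + 12)/6 = 36/6 = 6; σ²_D = ((12−4)/6)² = 1.778
te_E = (9 + 4·10 + 17)/6 = 66/6 = 11; σ²_E = ((17−9)/6)² = 1.778
te_F = (7 + 4·12 + 17)/6 = 72/6 = 12; σ²_F = ((17−7)/6)² = 2.778

Forward pass:
ES_A = 0; EF_A = 11
ES_B = 11; EF_B = 11+8 = 19
ES_C = 11; EF_C = 11+15 = 26
ES_D = max(EF_A=11, EF_B=19) = 19; EF_D = 19+6 = 25
ES_E = max(EF_B=19, EF_C=26) = 26; EF_E = 26+11 = 37
ES_F = max(EF_B=19, EF_D=25, EF_E=37) = 37; EF_F = 37+12 = 49
Expected project duration μ = 49 days. Critical path: A → C → E → F.

Variance along critical path = 4.000 + 4.000 + 1.778 + 2.778 = 12.556; σ = √12.556 = 3.543 days.
Z = (44 − 49) / 3.543 = -1.411
P(T ≤ 44) = Φ(-1.411) ≈ 0.079

0.079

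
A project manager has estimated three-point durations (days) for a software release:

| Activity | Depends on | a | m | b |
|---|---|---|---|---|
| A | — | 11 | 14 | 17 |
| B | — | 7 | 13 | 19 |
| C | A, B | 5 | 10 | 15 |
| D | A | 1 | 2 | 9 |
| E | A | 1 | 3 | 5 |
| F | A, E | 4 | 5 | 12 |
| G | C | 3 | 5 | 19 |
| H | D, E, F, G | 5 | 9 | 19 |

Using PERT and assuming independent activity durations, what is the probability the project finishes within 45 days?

te_A = (11 + 4·14 + 17)/6 = 84/6 = 14; σ²_A = ((17−11)/6)² = 1.000
te_B = (7 + 4·13 + 19)/6 = 78/6 = 13; σ²_B = ((19−7)/6)² = 4.000
te_C = (5 + 4·10 + 15)/6 = 60/6 = 10; σ²_C = ((15−5)/6)² = 2.778
te_D = (1 + 4·2 + 9)/6 = 18/6 = 3; σ²_D = ((9−1)/6)² = 1.778
te_E = (1 + 4·3 + 5)/6 = 18/6 = 3; σ²_E = ((5−1)/6)² = 0.444
te_F = (4 + 4·5 + 12)/6 = 36/6 = 6; σ²_F = ((12−4)/6)² = 1.778
te_G = (3 + 4·5 + 19)/6 = 42/6 = 7; σ²_G = ((19−3)/6)² = 7.111
te_H = (5 + 4·9 + 19)/6 = 60/6 = 10; σ²_H = ((19−5)/6)² = 5.444

Forward pass:
ES_A = 0; EF_A = 14
ES_B = 0; EF_B = 13
ES_C = max(EF_A=14, EF_B=13) = 14; EF_C = 14+10 = 24
ES_D = 14; EF_D = 14+3 = 17
ES_E = 14; EF_E = 14+3 = 17
ES_F = max(EF_A=14, EF_E=17) = 17; EF_F = 17+6 = 23
ES_G = 24; EF_G = 24+7 = 31
ES_H = max(EF_D=17, EF_E=17, EF_F=23, EF_G=31) = 31; EF_H = 31+10 = 41
Expected project duration μ = 41 days. Critical path: A → C → G → H.

Variance along critical path = 1.000 + 2.778 + 7.111 + 5.444 = 16.333; σ = √16.333 = 4.041 days.
Z = (45 − 41) / 4.041 = 0.990
P(T ≤ 45) = Φ(0.990) ≈ 0.839

0.839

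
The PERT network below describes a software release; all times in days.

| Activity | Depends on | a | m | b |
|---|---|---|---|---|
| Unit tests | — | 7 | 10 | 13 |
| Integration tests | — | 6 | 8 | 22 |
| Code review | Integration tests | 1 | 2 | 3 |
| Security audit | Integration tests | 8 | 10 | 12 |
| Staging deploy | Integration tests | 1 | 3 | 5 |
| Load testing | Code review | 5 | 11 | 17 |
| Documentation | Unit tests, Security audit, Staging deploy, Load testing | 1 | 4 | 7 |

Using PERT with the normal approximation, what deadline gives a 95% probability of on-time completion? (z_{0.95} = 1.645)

32.8 days

te_Unit tests = (7 + 4·10 + 13)/6 = 60/6 = 10; σ²_Unit tests = ((13−7)/6)² = 1.000
te_Integration tests = (6 + 4·8 + 22)/6 = 60/6 = 10; σ²_Integration tests = ((22−6)/6)² = 7.111
te_Code review = (1 + 4·2 + 3)/6 = 12/6 = 2; σ²_Code review = ((3−1)/6)² = 0.111
te_Security audit = (8 + 4·10 + 12)/6 = 60/6 = 10; σ²_Security audit = ((12−8)/6)² = 0.444
te_Staging deploy = (1 + 4·3 + 5)/6 = 18/6 = 3; σ²_Staging deploy = ((5−1)/6)² = 0.444
te_Load testing = (5 + 4·11 + 17)/6 = 66/6 = 11; σ²_Load testing = ((17−5)/6)² = 4.000
te_Documentation = (1 + 4·4 + 7)/6 = 24/6 = 4; σ²_Documentation = ((7−1)/6)² = 1.000

Forward pass:
ES_Unit tests = 0; EF_Unit tests = 10
ES_Integration tests = 0; EF_Integration tests = 10
ES_Code review = 10; EF_Code review = 10+2 = 12
ES_Security audit = 10; EF_Security audit = 10+10 = 20
ES_Staging deploy = 10; EF_Staging deploy = 10+3 = 13
ES_Load testing = 12; EF_Load testing = 12+11 = 23
ES_Documentation = max(EF_Unit tests=10, EF_Security audit=20, EF_Staging deploy=13, EF_Load testing=23) = 23; EF_Documentation = 23+4 = 27
Expected project duration μ = 27 days. Critical path: Integration tests → Code review → Load testing → Documentation.

Variance along critical path = 7.111 + 0.111 + 4.000 + 1.000 = 12.222; σ = 3.496 days.
D = μ + z·σ = 27 + 1.645·3.496 = 32.8 days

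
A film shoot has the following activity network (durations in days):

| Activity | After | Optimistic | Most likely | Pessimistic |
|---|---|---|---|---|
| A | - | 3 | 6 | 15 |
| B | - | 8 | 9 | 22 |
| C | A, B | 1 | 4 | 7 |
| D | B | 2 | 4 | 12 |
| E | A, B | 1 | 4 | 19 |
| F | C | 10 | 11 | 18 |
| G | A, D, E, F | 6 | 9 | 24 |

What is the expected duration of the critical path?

38 days

te_A = (3 + 4·6 + 15)/6 = 42/6 = 7
te_B = (8 + 4·9 + 22)/6 = 66/6 = 11
te_C = (1 + 4·4 + 7)/6 = 24/6 = 4
te_D = (2 + 4·4 + 12)/6 = 30/6 = 5
te_E = (1 + 4·4 + 19)/6 = 36/6 = 6
te_F = (10 + 4·11 + 18)/6 = 72/6 = 12
te_G = (6 + 4·9 + 24)/6 = 66/6 = 11

Forward pass:
ES_A = 0; EF_A = 7
ES_B = 0; EF_B = 11
ES_C = max(EF_A=7, EF_B=11) = 11; EF_C = 11+4 = 15
ES_D = 11; EF_D = 11+5 = 16
ES_E = max(EF_A=7, EF_B=11) = 11; EF_E = 11+6 = 17
ES_F = 15; EF_F = 15+12 = 27
ES_G = max(EF_A=7, EF_D=16, EF_E=17, EF_F=27) = 27; EF_G = 27+11 = 38
Expected project duration μ = 38 days. Critical path: B → C → F → G.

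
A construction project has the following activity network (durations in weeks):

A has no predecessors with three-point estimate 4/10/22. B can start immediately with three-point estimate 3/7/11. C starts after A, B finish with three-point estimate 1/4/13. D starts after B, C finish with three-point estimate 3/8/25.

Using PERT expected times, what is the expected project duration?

te_A = (4 + 4·10 + 22)/6 = 66/6 = 11
te_B = (3 + 4·7 + 11)/6 = 42/6 = 7
te_C = (1 + 4·4 + 13)/6 = 30/6 = 5
te_D = (3 + 4·8 + 25)/6 = 60/6 = 10

Forward pass:
ES_A = 0; EF_A = 11
ES_B = 0; EF_B = 7
ES_C = max(EF_A=11, EF_B=7) = 11; EF_C = 11+5 = 16
ES_D = max(EF_B=7, EF_C=16) = 16; EF_D = 16+10 = 26
Expected project duration μ = 26 weeks. Critical path: A → C → D.

26 weeks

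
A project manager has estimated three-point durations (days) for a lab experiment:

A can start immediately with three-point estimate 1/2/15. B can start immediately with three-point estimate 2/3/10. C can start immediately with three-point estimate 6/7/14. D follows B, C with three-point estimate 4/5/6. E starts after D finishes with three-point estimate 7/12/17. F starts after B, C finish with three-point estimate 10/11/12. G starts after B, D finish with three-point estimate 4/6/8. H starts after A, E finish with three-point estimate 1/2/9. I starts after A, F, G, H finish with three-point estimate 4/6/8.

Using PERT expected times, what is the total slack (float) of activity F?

9 days

te_A = (1 + 4·2 + 15)/6 = 24/6 = 4
te_B = (2 + 4·3 + 10)/6 = 24/6 = 4
te_C = (6 + 4·7 + 14)/6 = 48/6 = 8
te_D = (4 + 4·5 + 6)/6 = 30/6 = 5
te_E = (7 + 4·12 + 17)/6 = 72/6 = 12
te_F = (10 + 4·11 + 12)/6 = 66/6 = 11
te_G = (4 + 4·6 + 8)/6 = 36/6 = 6
te_H = (1 + 4·2 + 9)/6 = 18/6 = 3
te_I = (4 + 4·6 + 8)/6 = 36/6 = 6

Forward pass:
ES_A = 0; EF_A = 4
ES_B = 0; EF_B = 4
ES_C = 0; EF_C = 8
ES_D = max(EF_B=4, EF_C=8) = 8; EF_D = 8+5 = 13
ES_E = 13; EF_E = 13+12 = 25
ES_F = max(EF_B=4, EF_C=8) = 8; EF_F = 8+11 = 19
ES_G = max(EF_B=4, EF_D=13) = 13; EF_G = 13+6 = 19
ES_H = max(EF_A=4, EF_E=25) = 25; EF_H = 25+3 = 28
ES_I = max(EF_A=4, EF_F=19, EF_G=19, EF_H=28) = 28; EF_I = 28+6 = 34
Expected project duration μ = 34 days. Critical path: C → D → E → H → I.

Backward pass:
LF_I = 34; LS_I = 34−6 = 28
LF_H = LS_I = 28; LS_H = 28−3 = 25
LF_G = LS_I = 28; LS_G = 28−6 = 22
LF_F = LS_I = 28; LS_F = 28−11 = 17
LF_E = LS_H = 25; LS_E = 25−12 = 13
LF_D = min(LS_E=13, LS_G=22) = 13; LS_D = 13−5 = 8
LF_C = min(LS_D=8, LS_F=17) = 8; LS_C = 8−8 = 0
LF_B = min(LS_D=8, LS_F=17, LS_G=22) = 8; LS_B = 8−4 = 4
LF_A = min(LS_H=25, LS_I=28) = 25; LS_A = 25−4 = 21
Slack_F = LS_F − ES_F = 17 − 8 = 9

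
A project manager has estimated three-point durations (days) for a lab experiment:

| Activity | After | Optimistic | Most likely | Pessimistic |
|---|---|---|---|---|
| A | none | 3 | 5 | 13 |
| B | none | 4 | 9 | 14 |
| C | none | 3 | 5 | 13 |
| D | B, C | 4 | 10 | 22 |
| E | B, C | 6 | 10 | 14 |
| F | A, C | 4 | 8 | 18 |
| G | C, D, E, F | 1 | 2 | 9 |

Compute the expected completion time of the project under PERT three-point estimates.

te_A = (3 + 4·5 + 13)/6 = 36/6 = 6
te_B = (4 + 4·9 + 14)/6 = 54/6 = 9
te_C = (3 + 4·5 + 13)/6 = 36/6 = 6
te_D = (4 + 4·10 + 22)/6 = 66/6 = 11
te_E = (6 + 4·10 + 14)/6 = 60/6 = 10
te_F = (4 + 4·8 + 18)/6 = 54/6 = 9
te_G = (1 + 4·2 + 9)/6 = 18/6 = 3

Forward pass:
ES_A = 0; EF_A = 6
ES_B = 0; EF_B = 9
ES_C = 0; EF_C = 6
ES_D = max(EF_B=9, EF_C=6) = 9; EF_D = 9+11 = 20
ES_E = max(EF_B=9, EF_C=6) = 9; EF_E = 9+10 = 19
ES_F = max(EF_A=6, EF_C=6) = 6; EF_F = 6+9 = 15
ES_G = max(EF_C=6, EF_D=20, EF_E=19, EF_F=15) = 20; EF_G = 20+3 = 23
Expected project duration μ = 23 days. Critical path: B → D → G.

23 days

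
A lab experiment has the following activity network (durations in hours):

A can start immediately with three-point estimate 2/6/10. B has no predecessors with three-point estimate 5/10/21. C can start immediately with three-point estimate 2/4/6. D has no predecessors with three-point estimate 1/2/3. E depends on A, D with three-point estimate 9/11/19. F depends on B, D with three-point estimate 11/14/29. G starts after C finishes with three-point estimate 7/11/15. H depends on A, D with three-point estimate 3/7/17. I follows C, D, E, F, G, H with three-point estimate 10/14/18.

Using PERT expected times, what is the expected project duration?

te_A = (2 + 4·6 + 10)/6 = 36/6 = 6
te_B = (5 + 4·10 + 21)/6 = 66/6 = 11
te_C = (2 + 4·4 + 6)/6 = 24/6 = 4
te_D = (1 + 4·2 + 3)/6 = 12/6 = 2
te_E = (9 + 4·11 + 19)/6 = 72/6 = 12
te_F = (11 + 4·14 + 29)/6 = 96/6 = 16
te_G = (7 + 4·11 + 15)/6 = 66/6 = 11
te_H = (3 + 4·7 + 17)/6 = 48/6 = 8
te_I = (10 + 4·14 + 18)/6 = 84/6 = 14

Forward pass:
ES_A = 0; EF_A = 6
ES_B = 0; EF_B = 11
ES_C = 0; EF_C = 4
ES_D = 0; EF_D = 2
ES_E = max(EF_A=6, EF_D=2) = 6; EF_E = 6+12 = 18
ES_F = max(EF_B=11, EF_D=2) = 11; EF_F = 11+16 = 27
ES_G = 4; EF_G = 4+11 = 15
ES_H = max(EF_A=6, EF_D=2) = 6; EF_H = 6+8 = 14
ES_I = max(EF_C=4, EF_D=2, EF_E=18, EF_F=27, EF_G=15, EF_H=14) = 27; EF_I = 27+14 = 41
Expected project duration μ = 41 hours. Critical path: B → F → I.

41 hours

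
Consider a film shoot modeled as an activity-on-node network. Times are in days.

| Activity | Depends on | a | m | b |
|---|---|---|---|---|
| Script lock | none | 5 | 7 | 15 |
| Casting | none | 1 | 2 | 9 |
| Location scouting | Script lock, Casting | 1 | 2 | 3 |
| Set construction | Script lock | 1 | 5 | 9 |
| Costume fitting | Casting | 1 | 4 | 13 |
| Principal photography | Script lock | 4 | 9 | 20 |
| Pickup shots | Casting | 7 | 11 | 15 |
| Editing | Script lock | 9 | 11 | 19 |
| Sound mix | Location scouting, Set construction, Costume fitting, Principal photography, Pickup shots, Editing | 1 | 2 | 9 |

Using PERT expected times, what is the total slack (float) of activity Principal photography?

2 days

te_Script lock = (5 + 4·7 + 15)/6 = 48/6 = 8
te_Casting = (1 + 4·2 + 9)/6 = 18/6 = 3
te_Location scouting = (1 + 4·2 + 3)/6 = 12/6 = 2
te_Set construction = (1 + 4·5 + 9)/6 = 30/6 = 5
te_Costume fitting = (1 + 4·4 + 13)/6 = 30/6 = 5
te_Principal photography = (4 + 4·9 + 20)/6 = 60/6 = 10
te_Pickup shots = (7 + 4·11 + 15)/6 = 66/6 = 11
te_Editing = (9 + 4·11 + 19)/6 = 72/6 = 12
te_Sound mix = (1 + 4·2 + 9)/6 = 18/6 = 3

Forward pass:
ES_Script lock = 0; EF_Script lock = 8
ES_Casting = 0; EF_Casting = 3
ES_Location scouting = max(EF_Script lock=8, EF_Casting=3) = 8; EF_Location scouting = 8+2 = 10
ES_Set construction = 8; EF_Set construction = 8+5 = 13
ES_Costume fitting = 3; EF_Costume fitting = 3+5 = 8
ES_Principal photography = 8; EF_Principal photography = 8+10 = 18
ES_Pickup shots = 3; EF_Pickup shots = 3+11 = 14
ES_Editing = 8; EF_Editing = 8+12 = 20
ES_Sound mix = max(EF_Location scouting=10, EF_Set construction=13, EF_Costume fitting=8, EF_Principal photography=18, EF_Pickup shots=14, EF_Editing=20) = 20; EF_Sound mix = 20+3 = 23
Expected project duration μ = 23 days. Critical path: Script lock → Editing → Sound mix.

Backward pass:
LF_Sound mix = 23; LS_Sound mix = 23−3 = 20
LF_Editing = LS_Sound mix = 20; LS_Editing = 20−12 = 8
LF_Pickup shots = LS_Sound mix = 20; LS_Pickup shots = 20−11 = 9
LF_Principal photography = LS_Sound mix = 20; LS_Principal photography = 20−10 = 10
LF_Costume fitting = LS_Sound mix = 20; LS_Costume fitting = 20−5 = 15
LF_Set construction = LS_Sound mix = 20; LS_Set construction = 20−5 = 15
LF_Location scouting = LS_Sound mix = 20; LS_Location scouting = 20−2 = 18
LF_Casting = min(LS_Location scouting=18, LS_Costume fitting=15, LS_Pickup shots=9) = 9; LS_Casting = 9−3 = 6
LF_Script lock = min(LS_Location scouting=18, LS_Set construction=15, LS_Principal photography=10, LS_Editing=8) = 8; LS_Script lock = 8−8 = 0
Slack_Principal photography = LS_Principal photography − ES_Principal photography = 10 − 8 = 2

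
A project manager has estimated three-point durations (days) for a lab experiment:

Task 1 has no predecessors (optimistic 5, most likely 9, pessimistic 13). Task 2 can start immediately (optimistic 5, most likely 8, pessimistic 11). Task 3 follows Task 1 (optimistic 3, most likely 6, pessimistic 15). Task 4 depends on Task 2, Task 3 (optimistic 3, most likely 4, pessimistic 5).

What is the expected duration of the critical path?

te_Task 1 = (5 + 4·9 + 13)/6 = 54/6 = 9
te_Task 2 = (5 + 4·8 + 11)/6 = 48/6 = 8
te_Task 3 = (3 + 4·6 + 15)/6 = 42/6 = 7
te_Task 4 = (3 + 4·4 + 5)/6 = 24/6 = 4

Forward pass:
ES_Task 1 = 0; EF_Task 1 = 9
ES_Task 2 = 0; EF_Task 2 = 8
ES_Task 3 = 9; EF_Task 3 = 9+7 = 16
ES_Task 4 = max(EF_Task 2=8, EF_Task 3=16) = 16; EF_Task 4 = 16+4 = 20
Expected project duration μ = 20 days. Critical path: Task 1 → Task 3 → Task 4.

20 days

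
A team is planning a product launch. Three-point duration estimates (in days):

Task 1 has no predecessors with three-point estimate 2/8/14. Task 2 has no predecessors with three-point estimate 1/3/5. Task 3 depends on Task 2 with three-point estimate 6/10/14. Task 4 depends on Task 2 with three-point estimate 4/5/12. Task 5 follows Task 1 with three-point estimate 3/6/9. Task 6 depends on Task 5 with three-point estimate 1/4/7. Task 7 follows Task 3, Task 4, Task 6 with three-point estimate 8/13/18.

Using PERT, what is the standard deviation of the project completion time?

te_Task 1 = (2 + 4·8 + 14)/6 = 48/6 = 8; σ²_Task 1 = ((14−2)/6)² = 4.000
te_Task 2 = (1 + 4·3 + 5)/6 = 18/6 = 3; σ²_Task 2 = ((5−1)/6)² = 0.444
te_Task 3 = (6 + 4·10 + 14)/6 = 60/6 = 10; σ²_Task 3 = ((14−6)/6)² = 1.778
te_Task 4 = (4 + 4·5 + 12)/6 = 36/6 = 6; σ²_Task 4 = ((12−4)/6)² = 1.778
te_Task 5 = (3 + 4·6 + 9)/6 = 36/6 = 6; σ²_Task 5 = ((9−3)/6)² = 1.000
te_Task 6 = (1 + 4·4 + 7)/6 = 24/6 = 4; σ²_Task 6 = ((7−1)/6)² = 1.000
te_Task 7 = (8 + 4·13 + 18)/6 = 78/6 = 13; σ²_Task 7 = ((18−8)/6)² = 2.778

Forward pass:
ES_Task 1 = 0; EF_Task 1 = 8
ES_Task 2 = 0; EF_Task 2 = 3
ES_Task 3 = 3; EF_Task 3 = 3+10 = 13
ES_Task 4 = 3; EF_Task 4 = 3+6 = 9
ES_Task 5 = 8; EF_Task 5 = 8+6 = 14
ES_Task 6 = 14; EF_Task 6 = 14+4 = 18
ES_Task 7 = max(EF_Task 3=13, EF_Task 4=9, EF_Task 6=18) = 18; EF_Task 7 = 18+13 = 31
Expected project duration μ = 31 days. Critical path: Task 1 → Task 5 → Task 6 → Task 7.

Variance along critical path = 4.000 + 1.000 + 1.000 + 2.778 = 8.778
σ = √8.778 = 2.963 days

2.96 days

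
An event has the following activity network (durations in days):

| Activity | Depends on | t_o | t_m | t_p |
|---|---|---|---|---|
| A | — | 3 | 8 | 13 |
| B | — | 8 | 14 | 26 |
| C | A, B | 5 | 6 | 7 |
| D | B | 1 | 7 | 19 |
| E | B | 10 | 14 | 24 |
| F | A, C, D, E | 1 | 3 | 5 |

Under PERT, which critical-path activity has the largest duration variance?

B

te_A = (3 + 4·8 + 13)/6 = 48/6 = 8; σ²_A = ((13−3)/6)² = 2.778
te_B = (8 + 4·14 + 26)/6 = 90/6 = 15; σ²_B = ((26−8)/6)² = 9.000
te_C = (5 + 4·6 + 7)/6 = 36/6 = 6; σ²_C = ((7−5)/6)² = 0.111
te_D = (1 + 4·7 + 19)/6 = 48/6 = 8; σ²_D = ((19−1)/6)² = 9.000
te_E = (10 + 4·14 + 24)/6 = 90/6 = 15; σ²_E = ((24−10)/6)² = 5.444
te_F = (1 + 4·3 + 5)/6 = 18/6 = 3; σ²_F = ((5−1)/6)² = 0.444

Forward pass:
ES_A = 0; EF_A = 8
ES_B = 0; EF_B = 15
ES_C = max(EF_A=8, EF_B=15) = 15; EF_C = 15+6 = 21
ES_D = 15; EF_D = 15+8 = 23
ES_E = 15; EF_E = 15+15 = 30
ES_F = max(EF_A=8, EF_C=21, EF_D=23, EF_E=30) = 30; EF_F = 30+3 = 33
Expected project duration μ = 33 days. Critical path: B → E → F.

Variances on critical path: σ²_B=9.000, σ²_E=5.444, σ²_F=0.444.
Largest is σ²_B = 9.000.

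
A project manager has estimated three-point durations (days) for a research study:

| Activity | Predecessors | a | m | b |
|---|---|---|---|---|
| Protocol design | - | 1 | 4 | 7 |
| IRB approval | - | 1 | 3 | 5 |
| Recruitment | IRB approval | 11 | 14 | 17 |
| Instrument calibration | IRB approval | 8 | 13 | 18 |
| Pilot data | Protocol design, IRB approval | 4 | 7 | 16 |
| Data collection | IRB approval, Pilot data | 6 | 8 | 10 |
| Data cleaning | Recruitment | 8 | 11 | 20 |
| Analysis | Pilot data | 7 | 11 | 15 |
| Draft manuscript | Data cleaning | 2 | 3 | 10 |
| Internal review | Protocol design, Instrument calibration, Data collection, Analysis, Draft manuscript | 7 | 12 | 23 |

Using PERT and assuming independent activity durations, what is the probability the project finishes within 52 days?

0.943

te_Protocol design = (1 + 4·4 + 7)/6 = 24/6 = 4; σ²_Protocol design = ((7−1)/6)² = 1.000
te_IRB approval = (1 + 4·3 + 5)/6 = 18/6 = 3; σ²_IRB approval = ((5−1)/6)² = 0.444
te_Recruitment = (11 + 4·14 + 17)/6 = 84/6 = 14; σ²_Recruitment = ((17−11)/6)² = 1.000
te_Instrument calibration = (8 + 4·13 + 18)/6 = 78/6 = 13; σ²_Instrument calibration = ((18−8)/6)² = 2.778
te_Pilot data = (4 + 4·7 + 16)/6 = 48/6 = 8; σ²_Pilot data = ((16−4)/6)² = 4.000
te_Data collection = (6 + 4·8 + 10)/6 = 48/6 = 8; σ²_Data collection = ((10−6)/6)² = 0.444
te_Data cleaning = (8 + 4·11 + 20)/6 = 72/6 = 12; σ²_Data cleaning = ((20−8)/6)² = 4.000
te_Analysis = (7 + 4·11 + 15)/6 = 66/6 = 11; σ²_Analysis = ((15−7)/6)² = 1.778
te_Draft manuscript = (2 + 4·3 + 10)/6 = 24/6 = 4; σ²_Draft manuscript = ((10−2)/6)² = 1.778
te_Internal review = (7 + 4·12 + 23)/6 = 78/6 = 13; σ²_Internal review = ((23−7)/6)² = 7.111

Forward pass:
ES_Protocol design = 0; EF_Protocol design = 4
ES_IRB approval = 0; EF_IRB approval = 3
ES_Recruitment = 3; EF_Recruitment = 3+14 = 17
ES_Instrument calibration = 3; EF_Instrument calibration = 3+13 = 16
ES_Pilot data = max(EF_Protocol design=4, EF_IRB approval=3) = 4; EF_Pilot data = 4+8 = 12
ES_Data collection = max(EF_IRB approval=3, EF_Pilot data=12) = 12; EF_Data collection = 12+8 = 20
ES_Data cleaning = 17; EF_Data cleaning = 17+12 = 29
ES_Analysis = 12; EF_Analysis = 12+11 = 23
ES_Draft manuscript = 29; EF_Draft manuscript = 29+4 = 33
ES_Internal review = max(EF_Protocol design=4, EF_Instrument calibration=16, EF_Data collection=20, EF_Analysis=23, EF_Draft manuscript=33) = 33; EF_Internal review = 33+13 = 46
Expected project duration μ = 46 days. Critical path: IRB approval → Recruitment → Data cleaning → Draft manuscript → Internal review.

Variance along critical path = 0.444 + 1.000 + 4.000 + 1.778 + 7.111 = 14.333; σ = √14.333 = 3.786 days.
Z = (52 − 46) / 3.786 = 1.585
P(T ≤ 52) = Φ(1.585) ≈ 0.943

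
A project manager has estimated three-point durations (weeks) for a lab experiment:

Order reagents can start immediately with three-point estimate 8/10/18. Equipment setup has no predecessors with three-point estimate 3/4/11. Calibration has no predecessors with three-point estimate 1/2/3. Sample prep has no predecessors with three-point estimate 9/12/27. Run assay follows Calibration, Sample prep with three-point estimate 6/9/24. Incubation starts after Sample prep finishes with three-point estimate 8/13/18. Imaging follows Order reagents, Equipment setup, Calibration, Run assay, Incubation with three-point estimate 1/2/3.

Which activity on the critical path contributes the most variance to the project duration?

Sample prep

te_Order reagents = (8 + 4·10 + 18)/6 = 66/6 = 11; σ²_Order reagents = ((18−8)/6)² = 2.778
te_Equipment setup = (3 + 4·4 + 11)/6 = 30/6 = 5; σ²_Equipment setup = ((11−3)/6)² = 1.778
te_Calibration = (1 + 4·2 + 3)/6 = 12/6 = 2; σ²_Calibration = ((3−1)/6)² = 0.111
te_Sample prep = (9 + 4·12 + 27)/6 = 84/6 = 14; σ²_Sample prep = ((27−9)/6)² = 9.000
te_Run assay = (6 + 4·9 + 24)/6 = 66/6 = 11; σ²_Run assay = ((24−6)/6)² = 9.000
te_Incubation = (8 + 4·13 + 18)/6 = 78/6 = 13; σ²_Incubation = ((18−8)/6)² = 2.778
te_Imaging = (1 + 4·2 + 3)/6 = 12/6 = 2; σ²_Imaging = ((3−1)/6)² = 0.111

Forward pass:
ES_Order reagents = 0; EF_Order reagents = 11
ES_Equipment setup = 0; EF_Equipment setup = 5
ES_Calibration = 0; EF_Calibration = 2
ES_Sample prep = 0; EF_Sample prep = 14
ES_Run assay = max(EF_Calibration=2, EF_Sample prep=14) = 14; EF_Run assay = 14+11 = 25
ES_Incubation = 14; EF_Incubation = 14+13 = 27
ES_Imaging = max(EF_Order reagents=11, EF_Equipment setup=5, EF_Calibration=2, EF_Run assay=25, EF_Incubation=27) = 27; EF_Imaging = 27+2 = 29
Expected project duration μ = 29 weeks. Critical path: Sample prep → Incubation → Imaging.

Variances on critical path: σ²_Sample prep=9.000, σ²_Incubation=2.778, σ²_Imaging=0.111.
Largest is σ²_Sample prep = 9.000.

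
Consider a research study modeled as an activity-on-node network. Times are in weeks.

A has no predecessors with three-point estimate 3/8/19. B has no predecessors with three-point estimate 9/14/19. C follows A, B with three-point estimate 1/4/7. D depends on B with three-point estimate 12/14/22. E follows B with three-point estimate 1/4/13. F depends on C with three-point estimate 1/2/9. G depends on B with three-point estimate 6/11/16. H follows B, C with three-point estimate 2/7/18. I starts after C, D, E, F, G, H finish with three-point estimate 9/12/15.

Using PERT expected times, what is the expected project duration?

41 weeks

te_A = (3 + 4·8 + 19)/6 = 54/6 = 9
te_B = (9 + 4·14 + 19)/6 = 84/6 = 14
te_C = (1 + 4·4 + 7)/6 = 24/6 = 4
te_D = (12 + 4·14 + 22)/6 = 90/6 = 15
te_E = (1 + 4·4 + 13)/6 = 30/6 = 5
te_F = (1 + 4·2 + 9)/6 = 18/6 = 3
te_G = (6 + 4·11 + 16)/6 = 66/6 = 11
te_H = (2 + 4·7 + 18)/6 = 48/6 = 8
te_I = (9 + 4·12 + 15)/6 = 72/6 = 12

Forward pass:
ES_A = 0; EF_A = 9
ES_B = 0; EF_B = 14
ES_C = max(EF_A=9, EF_B=14) = 14; EF_C = 14+4 = 18
ES_D = 14; EF_D = 14+15 = 29
ES_E = 14; EF_E = 14+5 = 19
ES_F = 18; EF_F = 18+3 = 21
ES_G = 14; EF_G = 14+11 = 25
ES_H = max(EF_B=14, EF_C=18) = 18; EF_H = 18+8 = 26
ES_I = max(EF_C=18, EF_D=29, EF_E=19, EF_F=21, EF_G=25, EF_H=26) = 29; EF_I = 29+12 = 41
Expected project duration μ = 41 weeks. Critical path: B → D → I.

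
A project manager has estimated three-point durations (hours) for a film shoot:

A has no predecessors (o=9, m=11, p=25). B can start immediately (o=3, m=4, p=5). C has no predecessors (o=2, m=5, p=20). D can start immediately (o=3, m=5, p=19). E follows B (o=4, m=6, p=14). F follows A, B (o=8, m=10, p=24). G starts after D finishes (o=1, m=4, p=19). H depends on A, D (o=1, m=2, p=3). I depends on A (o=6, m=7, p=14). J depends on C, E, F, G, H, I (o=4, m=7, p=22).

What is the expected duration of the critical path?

te_A = (9 + 4·11 + 25)/6 = 78/6 = 13
te_B = (3 + 4·4 + 5)/6 = 24/6 = 4
te_C = (2 + 4·5 + 20)/6 = 42/6 = 7
te_D = (3 + 4·5 + 19)/6 = 42/6 = 7
te_E = (4 + 4·6 + 14)/6 = 42/6 = 7
te_F = (8 + 4·10 + 24)/6 = 72/6 = 12
te_G = (1 + 4·4 + 19)/6 = 36/6 = 6
te_H = (1 + 4·2 + 3)/6 = 12/6 = 2
te_I = (6 + 4·7 + 14)/6 = 48/6 = 8
te_J = (4 + 4·7 + 22)/6 = 54/6 = 9

Forward pass:
ES_A = 0; EF_A = 13
ES_B = 0; EF_B = 4
ES_C = 0; EF_C = 7
ES_D = 0; EF_D = 7
ES_E = 4; EF_E = 4+7 = 11
ES_F = max(EF_A=13, EF_B=4) = 13; EF_F = 13+12 = 25
ES_G = 7; EF_G = 7+6 = 13
ES_H = max(EF_A=13, EF_D=7) = 13; EF_H = 13+2 = 15
ES_I = 13; EF_I = 13+8 = 21
ES_J = max(EF_C=7, EF_E=11, EF_F=25, EF_G=13, EF_H=15, EF_I=21) = 25; EF_J = 25+9 = 34
Expected project duration μ = 34 hours. Critical path: A → F → J.

34 hours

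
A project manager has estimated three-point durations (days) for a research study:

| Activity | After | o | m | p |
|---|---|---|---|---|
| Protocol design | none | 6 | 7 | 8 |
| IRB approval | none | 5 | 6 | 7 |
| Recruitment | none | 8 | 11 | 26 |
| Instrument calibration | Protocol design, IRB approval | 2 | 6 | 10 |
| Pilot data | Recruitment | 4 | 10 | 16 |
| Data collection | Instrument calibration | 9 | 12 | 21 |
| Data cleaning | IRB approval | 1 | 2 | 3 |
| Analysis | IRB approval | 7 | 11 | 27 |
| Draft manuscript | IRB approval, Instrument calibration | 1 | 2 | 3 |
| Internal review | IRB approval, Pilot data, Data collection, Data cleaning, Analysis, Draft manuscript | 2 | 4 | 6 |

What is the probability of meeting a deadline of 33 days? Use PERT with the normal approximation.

0.883

te_Protocol design = (6 + 4·7 + 8)/6 = 42/6 = 7; σ²_Protocol design = ((8−6)/6)² = 0.111
te_IRB approval = (5 + 4·6 + 7)/6 = 36/6 = 6; σ²_IRB approval = ((7−5)/6)² = 0.111
te_Recruitment = (8 + 4·11 + 26)/6 = 78/6 = 13; σ²_Recruitment = ((26−8)/6)² = 9.000
te_Instrument calibration = (2 + 4·6 + 10)/6 = 36/6 = 6; σ²_Instrument calibration = ((10−2)/6)² = 1.778
te_Pilot data = (4 + 4·10 + 16)/6 = 60/6 = 10; σ²_Pilot data = ((16−4)/6)² = 4.000
te_Data collection = (9 + 4·12 + 21)/6 = 78/6 = 13; σ²_Data collection = ((21−9)/6)² = 4.000
te_Data cleaning = (1 + 4·2 + 3)/6 = 12/6 = 2; σ²_Data cleaning = ((3−1)/6)² = 0.111
te_Analysis = (7 + 4·11 + 27)/6 = 78/6 = 13; σ²_Analysis = ((27−7)/6)² = 11.111
te_Draft manuscript = (1 + 4·2 + 3)/6 = 12/6 = 2; σ²_Draft manuscript = ((3−1)/6)² = 0.111
te_Internal review = (2 + 4·4 + 6)/6 = 24/6 = 4; σ²_Internal review = ((6−2)/6)² = 0.444

Forward pass:
ES_Protocol design = 0; EF_Protocol design = 7
ES_IRB approval = 0; EF_IRB approval = 6
ES_Recruitment = 0; EF_Recruitment = 13
ES_Instrument calibration = max(EF_Protocol design=7, EF_IRB approval=6) = 7; EF_Instrument calibration = 7+6 = 13
ES_Pilot data = 13; EF_Pilot data = 13+10 = 23
ES_Data collection = 13; EF_Data collection = 13+13 = 26
ES_Data cleaning = 6; EF_Data cleaning = 6+2 = 8
ES_Analysis = 6; EF_Analysis = 6+13 = 19
ES_Draft manuscript = max(EF_IRB approval=6, EF_Instrument calibration=13) = 13; EF_Draft manuscript = 13+2 = 15
ES_Internal review = max(EF_IRB approval=6, EF_Pilot data=23, EF_Data collection=26, EF_Data cleaning=8, EF_Analysis=19, EF_Draft manuscript=15) = 26; EF_Internal review = 26+4 = 30
Expected project duration μ = 30 days. Critical path: Protocol design → Instrument calibration → Data collection → Internal review.

Variance along critical path = 0.111 + 1.778 + 4.000 + 0.444 = 6.333; σ = √6.333 = 2.517 days.
Z = (33 − 30) / 2.517 = 1.192
P(T ≤ 33) = Φ(1.192) ≈ 0.883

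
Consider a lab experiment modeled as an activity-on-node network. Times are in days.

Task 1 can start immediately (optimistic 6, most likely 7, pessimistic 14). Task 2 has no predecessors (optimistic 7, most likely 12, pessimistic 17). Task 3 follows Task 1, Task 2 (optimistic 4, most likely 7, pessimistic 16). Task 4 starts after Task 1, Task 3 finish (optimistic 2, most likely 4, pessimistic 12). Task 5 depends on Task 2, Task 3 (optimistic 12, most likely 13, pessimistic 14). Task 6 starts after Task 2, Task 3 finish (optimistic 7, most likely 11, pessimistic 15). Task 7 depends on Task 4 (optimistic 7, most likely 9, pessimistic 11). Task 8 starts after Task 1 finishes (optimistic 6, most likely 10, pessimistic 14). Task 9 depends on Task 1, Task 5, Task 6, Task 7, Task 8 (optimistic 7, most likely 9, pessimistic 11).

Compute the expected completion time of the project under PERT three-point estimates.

te_Task 1 = (6 + 4·7 + 14)/6 = 48/6 = 8
te_Task 2 = (7 + 4·12 + 17)/6 = 72/6 = 12
te_Task 3 = (4 + 4·7 + 16)/6 = 48/6 = 8
te_Task 4 = (2 + 4·4 + 12)/6 = 30/6 = 5
te_Task 5 = (12 + 4·13 + 14)/6 = 78/6 = 13
te_Task 6 = (7 + 4·11 + 15)/6 = 66/6 = 11
te_Task 7 = (7 + 4·9 + 11)/6 = 54/6 = 9
te_Task 8 = (6 + 4·10 + 14)/6 = 60/6 = 10
te_Task 9 = (7 + 4·9 + 11)/6 = 54/6 = 9

Forward pass:
ES_Task 1 = 0; EF_Task 1 = 8
ES_Task 2 = 0; EF_Task 2 = 12
ES_Task 3 = max(EF_Task 1=8, EF_Task 2=12) = 12; EF_Task 3 = 12+8 = 20
ES_Task 4 = max(EF_Task 1=8, EF_Task 3=20) = 20; EF_Task 4 = 20+5 = 25
ES_Task 5 = max(EF_Task 2=12, EF_Task 3=20) = 20; EF_Task 5 = 20+13 = 33
ES_Task 6 = max(EF_Task 2=12, EF_Task 3=20) = 20; EF_Task 6 = 20+11 = 31
ES_Task 7 = 25; EF_Task 7 = 25+9 = 34
ES_Task 8 = 8; EF_Task 8 = 8+10 = 18
ES_Task 9 = max(EF_Task 1=8, EF_Task 5=33, EF_Task 6=31, EF_Task 7=34, EF_Task 8=18) = 34; EF_Task 9 = 34+9 = 43
Expected project duration μ = 43 days. Critical path: Task 2 → Task 3 → Task 4 → Task 7 → Task 9.

43 days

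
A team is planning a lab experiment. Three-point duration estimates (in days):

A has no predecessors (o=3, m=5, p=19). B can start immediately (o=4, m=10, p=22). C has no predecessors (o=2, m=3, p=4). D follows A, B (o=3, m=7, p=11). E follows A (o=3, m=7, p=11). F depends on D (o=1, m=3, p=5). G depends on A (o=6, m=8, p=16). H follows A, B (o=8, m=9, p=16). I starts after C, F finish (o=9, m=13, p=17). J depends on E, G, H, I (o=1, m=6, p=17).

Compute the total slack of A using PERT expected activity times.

te_A = (3 + 4·5 + 19)/6 = 42/6 = 7
te_B = (4 + 4·10 + 22)/6 = 66/6 = 11
te_C = (2 + 4·3 + 4)/6 = 18/6 = 3
te_D = (3 + 4·7 + 11)/6 = 42/6 = 7
te_E = (3 + 4·7 + 11)/6 = 42/6 = 7
te_F = (1 + 4·3 + 5)/6 = 18/6 = 3
te_G = (6 + 4·8 + 16)/6 = 54/6 = 9
te_H = (8 + 4·9 + 16)/6 = 60/6 = 10
te_I = (9 + 4·13 + 17)/6 = 78/6 = 13
te_J = (1 + 4·6 + 17)/6 = 42/6 = 7

Forward pass:
ES_A = 0; EF_A = 7
ES_B = 0; EF_B = 11
ES_C = 0; EF_C = 3
ES_D = max(EF_A=7, EF_B=11) = 11; EF_D = 11+7 = 18
ES_E = 7; EF_E = 7+7 = 14
ES_F = 18; EF_F = 18+3 = 21
ES_G = 7; EF_G = 7+9 = 16
ES_H = max(EF_A=7, EF_B=11) = 11; EF_H = 11+10 = 21
ES_I = max(EF_C=3, EF_F=21) = 21; EF_I = 21+13 = 34
ES_J = max(EF_E=14, EF_G=16, EF_H=21, EF_I=34) = 34; EF_J = 34+7 = 41
Expected project duration μ = 41 days. Critical path: B → D → F → I → J.

Backward pass:
LF_J = 41; LS_J = 41−7 = 34
LF_I = LS_J = 34; LS_I = 34−13 = 21
LF_H = LS_J = 34; LS_H = 34−10 = 24
LF_G = LS_J = 34; LS_G = 34−9 = 25
LF_F = LS_I = 21; LS_F = 21−3 = 18
LF_E = LS_J = 34; LS_E = 34−7 = 27
LF_D = LS_F = 18; LS_D = 18−7 = 11
LF_C = LS_I = 21; LS_C = 21−3 = 18
LF_B = min(LS_D=11, LS_H=24) = 11; LS_B = 11−11 = 0
LF_A = min(LS_D=11, LS_E=27, LS_G=25, LS_H=24) = 11; LS_A = 11−7 = 4
Slack_A = LS_A − ES_A = 4 − 0 = 4

4 days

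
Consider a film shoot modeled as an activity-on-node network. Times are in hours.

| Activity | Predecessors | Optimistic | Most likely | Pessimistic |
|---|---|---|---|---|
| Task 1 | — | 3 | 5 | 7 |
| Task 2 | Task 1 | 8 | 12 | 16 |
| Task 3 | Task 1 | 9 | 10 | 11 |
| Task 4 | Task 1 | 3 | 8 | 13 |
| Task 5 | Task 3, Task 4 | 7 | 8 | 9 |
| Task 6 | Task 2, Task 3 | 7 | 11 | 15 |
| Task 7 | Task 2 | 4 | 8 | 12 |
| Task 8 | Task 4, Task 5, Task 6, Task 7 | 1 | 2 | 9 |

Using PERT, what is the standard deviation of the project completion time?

2.40 hours

te_Task 1 = (3 + 4·5 + 7)/6 = 30/6 = 5; σ²_Task 1 = ((7−3)/6)² = 0.444
te_Task 2 = (8 + 4·12 + 16)/6 = 72/6 = 12; σ²_Task 2 = ((16−8)/6)² = 1.778
te_Task 3 = (9 + 4·10 + 11)/6 = 60/6 = 10; σ²_Task 3 = ((11−9)/6)² = 0.111
te_Task 4 = (3 + 4·8 + 13)/6 = 48/6 = 8; σ²_Task 4 = ((13−3)/6)² = 2.778
te_Task 5 = (7 + 4·8 + 9)/6 = 48/6 = 8; σ²_Task 5 = ((9−7)/6)² = 0.111
te_Task 6 = (7 + 4·11 + 15)/6 = 66/6 = 11; σ²_Task 6 = ((15−7)/6)² = 1.778
te_Task 7 = (4 + 4·8 + 12)/6 = 48/6 = 8; σ²_Task 7 = ((12−4)/6)² = 1.778
te_Task 8 = (1 + 4·2 + 9)/6 = 18/6 = 3; σ²_Task 8 = ((9−1)/6)² = 1.778

Forward pass:
ES_Task 1 = 0; EF_Task 1 = 5
ES_Task 2 = 5; EF_Task 2 = 5+12 = 17
ES_Task 3 = 5; EF_Task 3 = 5+10 = 15
ES_Task 4 = 5; EF_Task 4 = 5+8 = 13
ES_Task 5 = max(EF_Task 3=15, EF_Task 4=13) = 15; EF_Task 5 = 15+8 = 23
ES_Task 6 = max(EF_Task 2=17, EF_Task 3=15) = 17; EF_Task 6 = 17+11 = 28
ES_Task 7 = 17; EF_Task 7 = 17+8 = 25
ES_Task 8 = max(EF_Task 4=13, EF_Task 5=23, EF_Task 6=28, EF_Task 7=25) = 28; EF_Task 8 = 28+3 = 31
Expected project duration μ = 31 hours. Critical path: Task 1 → Task 2 → Task 6 → Task 8.

Variance along critical path = 0.444 + 1.778 + 1.778 + 1.778 = 5.778
σ = √5.778 = 2.404 hours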